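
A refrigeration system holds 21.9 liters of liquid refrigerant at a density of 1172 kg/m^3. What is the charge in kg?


Charge = V * rho / 1000
Charge = 21.9 * 1172 / 1000
Charge = 25.67 kg

25.67


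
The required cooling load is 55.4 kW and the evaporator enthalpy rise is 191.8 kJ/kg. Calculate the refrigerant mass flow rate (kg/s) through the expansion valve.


m_dot = Q / dh
m_dot = 55.4 / 191.8
m_dot = 0.2888 kg/s

0.2888


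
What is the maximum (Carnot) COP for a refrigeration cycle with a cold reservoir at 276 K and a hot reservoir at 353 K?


dT = 353 - 276 = 77 K
COP_carnot = T_cold / dT = 276 / 77
COP_carnot = 3.584

3.584


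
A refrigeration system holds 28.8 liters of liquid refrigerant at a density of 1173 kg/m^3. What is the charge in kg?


Charge = V * rho / 1000
Charge = 28.8 * 1173 / 1000
Charge = 33.78 kg

33.78


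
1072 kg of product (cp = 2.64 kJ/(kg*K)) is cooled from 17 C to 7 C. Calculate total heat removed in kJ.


dT = 17 - (7) = 10 K
Q = m * cp * dT = 1072 * 2.64 * 10
Q = 28301 kJ

28301


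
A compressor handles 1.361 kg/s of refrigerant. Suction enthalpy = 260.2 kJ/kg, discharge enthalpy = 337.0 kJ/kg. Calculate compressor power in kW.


dh = 337.0 - 260.2 = 76.8 kJ/kg
W = m_dot * dh = 1.361 * 76.8 = 104.52 kW

104.52


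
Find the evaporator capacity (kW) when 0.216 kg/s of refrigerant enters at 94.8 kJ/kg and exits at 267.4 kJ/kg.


dh = 267.4 - 94.8 = 172.6 kJ/kg
Q_evap = m_dot * dh = 0.216 * 172.6
Q_evap = 37.28 kW

37.28


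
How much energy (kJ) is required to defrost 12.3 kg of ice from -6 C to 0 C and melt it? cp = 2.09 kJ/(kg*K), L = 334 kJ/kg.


Sensible heat = cp * dT = 2.09 * 6 = 12.54 kJ/kg
Total per kg = 12.54 + 334 = 346.54 kJ/kg
Q = m * total = 12.3 * 346.54
Q = 4262.4 kJ

4262.4


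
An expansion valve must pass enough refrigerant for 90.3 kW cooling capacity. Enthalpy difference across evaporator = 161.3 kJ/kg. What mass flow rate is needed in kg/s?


m_dot = Q / dh
m_dot = 90.3 / 161.3
m_dot = 0.5598 kg/s

0.5598


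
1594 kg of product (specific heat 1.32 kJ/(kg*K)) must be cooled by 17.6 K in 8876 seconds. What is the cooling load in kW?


Q = m * cp * dT / t
Q = 1594 * 1.32 * 17.6 / 8876
Q = 4.172 kW

4.172


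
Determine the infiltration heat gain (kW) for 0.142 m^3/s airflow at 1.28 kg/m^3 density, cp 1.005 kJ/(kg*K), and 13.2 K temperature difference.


Q = V_dot * rho * cp * dT
Q = 0.142 * 1.28 * 1.005 * 13.2
Q = 2.411 kW

2.411


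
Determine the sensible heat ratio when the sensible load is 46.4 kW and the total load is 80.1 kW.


SHR = Q_sensible / Q_total
SHR = 46.4 / 80.1
SHR = 0.579

0.579


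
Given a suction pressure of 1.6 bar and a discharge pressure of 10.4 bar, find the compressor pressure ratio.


PR = P_high / P_low
PR = 10.4 / 1.6
PR = 6.5

6.5


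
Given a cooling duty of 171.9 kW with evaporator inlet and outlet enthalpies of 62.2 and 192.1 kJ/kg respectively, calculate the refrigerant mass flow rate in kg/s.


dh = 192.1 - 62.2 = 129.9 kJ/kg
m_dot = Q / dh = 171.9 / 129.9 = 1.3233 kg/s

1.3233


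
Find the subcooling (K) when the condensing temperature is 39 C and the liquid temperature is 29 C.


Subcooling = T_cond - T_liquid
Subcooling = 39 - 29
Subcooling = 10 K

10


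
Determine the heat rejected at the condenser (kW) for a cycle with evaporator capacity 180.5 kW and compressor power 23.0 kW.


Q_cond = Q_evap + W
Q_cond = 180.5 + 23.0
Q_cond = 203.5 kW

203.5


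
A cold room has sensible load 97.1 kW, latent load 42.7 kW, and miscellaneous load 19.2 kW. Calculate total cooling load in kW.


Q_total = Q_s + Q_l + Q_misc
Q_total = 97.1 + 42.7 + 19.2
Q_total = 159.0 kW

159.0


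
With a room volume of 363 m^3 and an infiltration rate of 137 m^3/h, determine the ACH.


ACH = flow / volume
ACH = 137 / 363
ACH = 0.377

0.377


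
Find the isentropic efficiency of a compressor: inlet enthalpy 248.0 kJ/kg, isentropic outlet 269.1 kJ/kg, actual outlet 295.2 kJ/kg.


dh_ideal = 269.1 - 248.0 = 21.1 kJ/kg
dh_actual = 295.2 - 248.0 = 47.2 kJ/kg
eta_s = dh_ideal / dh_actual = 21.1 / 47.2
eta_s = 0.447

0.447


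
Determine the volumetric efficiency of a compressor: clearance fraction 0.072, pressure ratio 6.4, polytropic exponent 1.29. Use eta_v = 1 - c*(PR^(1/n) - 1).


PR^(1/n) = 6.4^(1/1.29) = 4.21643798
eta_v = 1 - 0.072 * (4.21643798 - 1)
eta_v = 0.7684

0.7684


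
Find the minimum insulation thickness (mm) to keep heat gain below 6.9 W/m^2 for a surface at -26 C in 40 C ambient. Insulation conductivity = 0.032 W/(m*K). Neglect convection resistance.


dT = 40 - (-26) = 66 K
thickness = k * dT / q_max * 1000
thickness = 0.032 * 66 / 6.9 * 1000
thickness = 306.1 mm

306.1


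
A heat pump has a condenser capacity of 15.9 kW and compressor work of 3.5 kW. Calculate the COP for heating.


COP_hp = Q_cond / W
COP_hp = 15.9 / 3.5
COP_hp = 4.543

4.543


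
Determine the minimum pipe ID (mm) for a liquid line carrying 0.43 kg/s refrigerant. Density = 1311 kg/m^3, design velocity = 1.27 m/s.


A = m_dot / (rho * v) = 0.43 / (1311 * 1.27) = 0.0002582629116 m^2
d = sqrt(4*A/pi) * 1000
d = 18.1 mm

18.1


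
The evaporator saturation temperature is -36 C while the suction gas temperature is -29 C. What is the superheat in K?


Superheat = T_suction - T_evap
Superheat = -29 - (-36)
Superheat = 7 K

7


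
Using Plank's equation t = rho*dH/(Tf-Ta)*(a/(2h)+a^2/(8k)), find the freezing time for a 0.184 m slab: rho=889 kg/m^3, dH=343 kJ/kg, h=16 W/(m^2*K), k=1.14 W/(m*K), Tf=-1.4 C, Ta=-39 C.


dT = -1.4 - (-39) = 37.6 K
term1 = a/(2h) = 0.184/(2*16) = 0.00575
term2 = a^2/(8k) = 0.184^2/(8*1.14) = 0.003712280702
t = rho*dH*1000/dT * (term1 + term2)
t = 889*343*1000/37.6 * (0.00575 + 0.003712280702)
t = 76737 s

76737


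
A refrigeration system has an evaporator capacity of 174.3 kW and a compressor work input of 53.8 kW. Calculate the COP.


COP = Q_evap / W
COP = 174.3 / 53.8
COP = 3.24

3.24


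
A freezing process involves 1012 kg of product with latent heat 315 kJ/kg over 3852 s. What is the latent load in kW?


Q_lat = m * h_fg / t
Q_lat = 1012 * 315 / 3852
Q_lat = 82.76 kW

82.76


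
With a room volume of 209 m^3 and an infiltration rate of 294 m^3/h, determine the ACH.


ACH = flow / volume
ACH = 294 / 209
ACH = 1.407

1.407


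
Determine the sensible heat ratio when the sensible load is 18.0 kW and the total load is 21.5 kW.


SHR = Q_sensible / Q_total
SHR = 18.0 / 21.5
SHR = 0.837

0.837


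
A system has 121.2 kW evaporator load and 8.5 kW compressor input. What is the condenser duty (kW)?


Q_cond = Q_evap + W
Q_cond = 121.2 + 8.5
Q_cond = 129.7 kW

129.7


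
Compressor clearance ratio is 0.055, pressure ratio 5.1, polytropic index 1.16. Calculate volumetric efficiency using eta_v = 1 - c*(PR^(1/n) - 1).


PR^(1/n) = 5.1^(1/1.16) = 4.07356162
eta_v = 1 - 0.055 * (4.07356162 - 1)
eta_v = 0.831

0.831


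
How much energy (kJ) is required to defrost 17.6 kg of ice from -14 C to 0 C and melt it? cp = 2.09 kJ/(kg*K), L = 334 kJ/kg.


Sensible heat = cp * dT = 2.09 * 14 = 29.26 kJ/kg
Total per kg = 29.26 + 334 = 363.26 kJ/kg
Q = m * total = 17.6 * 363.26
Q = 6393.4 kJ

6393.4


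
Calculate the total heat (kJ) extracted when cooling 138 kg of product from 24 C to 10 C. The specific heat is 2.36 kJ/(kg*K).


dT = 24 - (10) = 14 K
Q = m * cp * dT = 138 * 2.36 * 14
Q = 4560 kJ

4560


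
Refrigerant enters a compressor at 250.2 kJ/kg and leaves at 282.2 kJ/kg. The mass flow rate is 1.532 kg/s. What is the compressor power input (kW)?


dh = 282.2 - 250.2 = 32.0 kJ/kg
W = m_dot * dh = 1.532 * 32.0 = 49.02 kW

49.02


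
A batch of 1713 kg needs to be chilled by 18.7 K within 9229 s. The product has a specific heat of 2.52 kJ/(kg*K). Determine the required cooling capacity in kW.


Q = m * cp * dT / t
Q = 1713 * 2.52 * 18.7 / 9229
Q = 8.747 kW

8.747


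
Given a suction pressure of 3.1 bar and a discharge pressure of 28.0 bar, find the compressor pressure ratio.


PR = P_high / P_low
PR = 28.0 / 3.1
PR = 9.032

9.032


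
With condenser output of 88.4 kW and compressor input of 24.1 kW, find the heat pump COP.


COP_hp = Q_cond / W
COP_hp = 88.4 / 24.1
COP_hp = 3.668

3.668


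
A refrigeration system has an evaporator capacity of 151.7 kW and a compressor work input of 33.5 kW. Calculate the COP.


COP = Q_evap / W
COP = 151.7 / 33.5
COP = 4.528

4.528


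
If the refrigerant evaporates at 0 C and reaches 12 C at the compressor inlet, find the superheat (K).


Superheat = T_suction - T_evap
Superheat = 12 - (0)
Superheat = 12 K

12


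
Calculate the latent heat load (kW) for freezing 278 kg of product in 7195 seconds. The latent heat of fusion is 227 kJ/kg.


Q_lat = m * h_fg / t
Q_lat = 278 * 227 / 7195
Q_lat = 8.77 kW

8.77


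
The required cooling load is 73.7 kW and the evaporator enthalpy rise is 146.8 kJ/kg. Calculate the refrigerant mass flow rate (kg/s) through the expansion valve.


m_dot = Q / dh
m_dot = 73.7 / 146.8
m_dot = 0.502 kg/s

0.502


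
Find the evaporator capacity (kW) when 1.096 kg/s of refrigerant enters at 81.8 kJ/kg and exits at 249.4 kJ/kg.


dh = 249.4 - 81.8 = 167.6 kJ/kg
Q_evap = m_dot * dh = 1.096 * 167.6
Q_evap = 183.69 kW

183.69


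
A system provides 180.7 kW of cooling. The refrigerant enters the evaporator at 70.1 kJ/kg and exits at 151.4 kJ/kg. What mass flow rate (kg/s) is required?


dh = 151.4 - 70.1 = 81.3 kJ/kg
m_dot = Q / dh = 180.7 / 81.3 = 2.2226 kg/s

2.2226


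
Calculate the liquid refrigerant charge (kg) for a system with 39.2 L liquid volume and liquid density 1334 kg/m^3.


Charge = V * rho / 1000
Charge = 39.2 * 1334 / 1000
Charge = 52.29 kg

52.29


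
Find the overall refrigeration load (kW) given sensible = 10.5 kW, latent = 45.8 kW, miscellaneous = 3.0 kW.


Q_total = Q_s + Q_l + Q_misc
Q_total = 10.5 + 45.8 + 3.0
Q_total = 59.3 kW

59.3


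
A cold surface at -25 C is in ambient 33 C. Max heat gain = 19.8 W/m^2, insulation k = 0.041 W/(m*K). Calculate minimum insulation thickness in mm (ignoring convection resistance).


dT = 33 - (-25) = 58 K
thickness = k * dT / q_max * 1000
thickness = 0.041 * 58 / 19.8 * 1000
thickness = 120.1 mm

120.1


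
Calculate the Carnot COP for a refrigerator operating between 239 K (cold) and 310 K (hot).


dT = 310 - 239 = 71 K
COP_carnot = T_cold / dT = 239 / 71
COP_carnot = 3.366

3.366


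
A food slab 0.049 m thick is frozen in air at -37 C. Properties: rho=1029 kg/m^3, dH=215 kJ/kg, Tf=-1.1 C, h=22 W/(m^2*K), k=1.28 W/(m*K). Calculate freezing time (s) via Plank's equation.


dT = -1.1 - (-37) = 35.9 K
term1 = a/(2h) = 0.049/(2*22) = 0.001113636364
term2 = a^2/(8k) = 0.049^2/(8*1.28) = 0.0002344726563
t = rho*dH*1000/dT * (term1 + term2)
t = 1029*215*1000/35.9 * (0.001113636364 + 0.0002344726563)
t = 8308 s

8308


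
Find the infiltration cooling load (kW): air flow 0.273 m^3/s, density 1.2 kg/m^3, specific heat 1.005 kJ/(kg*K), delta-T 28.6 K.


Q = V_dot * rho * cp * dT
Q = 0.273 * 1.2 * 1.005 * 28.6
Q = 9.416 kW

9.416


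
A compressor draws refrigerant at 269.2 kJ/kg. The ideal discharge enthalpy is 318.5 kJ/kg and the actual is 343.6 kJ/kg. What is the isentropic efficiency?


dh_ideal = 318.5 - 269.2 = 49.3 kJ/kg
dh_actual = 343.6 - 269.2 = 74.4 kJ/kg
eta_s = dh_ideal / dh_actual = 49.3 / 74.4
eta_s = 0.6626

0.6626


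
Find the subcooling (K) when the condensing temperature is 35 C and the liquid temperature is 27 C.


Subcooling = T_cond - T_liquid
Subcooling = 35 - 27
Subcooling = 8 K

8


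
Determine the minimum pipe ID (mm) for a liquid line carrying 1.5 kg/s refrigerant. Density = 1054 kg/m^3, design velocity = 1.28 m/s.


A = m_dot / (rho * v) = 1.5 / (1054 * 1.28) = 0.001111835863 m^2
d = sqrt(4*A/pi) * 1000
d = 37.6 mm

37.6


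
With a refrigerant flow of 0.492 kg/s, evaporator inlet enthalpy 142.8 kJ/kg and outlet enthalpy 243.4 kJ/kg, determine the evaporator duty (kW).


dh = 243.4 - 142.8 = 100.6 kJ/kg
Q_evap = m_dot * dh = 0.492 * 100.6
Q_evap = 49.5 kW

49.5


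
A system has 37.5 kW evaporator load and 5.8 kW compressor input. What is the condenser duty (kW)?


Q_cond = Q_evap + W
Q_cond = 37.5 + 5.8
Q_cond = 43.3 kW

43.3


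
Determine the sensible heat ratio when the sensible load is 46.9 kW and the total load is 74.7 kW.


SHR = Q_sensible / Q_total
SHR = 46.9 / 74.7
SHR = 0.628

0.628


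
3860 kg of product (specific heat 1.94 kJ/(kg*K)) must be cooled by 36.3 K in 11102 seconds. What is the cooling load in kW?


Q = m * cp * dT / t
Q = 3860 * 1.94 * 36.3 / 11102
Q = 24.485 kW

24.485


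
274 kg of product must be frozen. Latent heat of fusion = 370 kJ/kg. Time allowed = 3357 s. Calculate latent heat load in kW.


Q_lat = m * h_fg / t
Q_lat = 274 * 370 / 3357
Q_lat = 30.2 kW

30.2


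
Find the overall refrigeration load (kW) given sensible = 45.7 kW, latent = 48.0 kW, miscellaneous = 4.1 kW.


Q_total = Q_s + Q_l + Q_misc
Q_total = 45.7 + 48.0 + 4.1
Q_total = 97.8 kW

97.8


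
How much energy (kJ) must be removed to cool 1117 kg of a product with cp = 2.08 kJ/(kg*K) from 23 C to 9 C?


dT = 23 - (9) = 14 K
Q = m * cp * dT = 1117 * 2.08 * 14
Q = 32527 kJ

32527


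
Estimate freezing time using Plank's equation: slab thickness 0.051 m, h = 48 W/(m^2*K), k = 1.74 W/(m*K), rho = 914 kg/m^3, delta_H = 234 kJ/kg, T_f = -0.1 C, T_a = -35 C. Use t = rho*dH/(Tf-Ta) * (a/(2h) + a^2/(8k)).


dT = -0.1 - (-35) = 34.9 K
term1 = a/(2h) = 0.051/(2*48) = 0.00053125
term2 = a^2/(8k) = 0.051^2/(8*1.74) = 0.0001868534483
t = rho*dH*1000/dT * (term1 + term2)
t = 914*234*1000/34.9 * (0.00053125 + 0.0001868534483)
t = 4401 s

4401


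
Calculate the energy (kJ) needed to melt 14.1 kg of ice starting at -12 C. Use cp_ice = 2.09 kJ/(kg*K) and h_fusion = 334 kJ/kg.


Sensible heat = cp * dT = 2.09 * 12 = 25.08 kJ/kg
Total per kg = 25.08 + 334 = 359.08 kJ/kg
Q = m * total = 14.1 * 359.08
Q = 5063.0 kJ

5063.0


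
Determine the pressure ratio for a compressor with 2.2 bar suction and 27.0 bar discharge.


PR = P_high / P_low
PR = 27.0 / 2.2
PR = 12.273

12.273


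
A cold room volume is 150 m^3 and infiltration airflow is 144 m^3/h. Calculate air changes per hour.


ACH = flow / volume
ACH = 144 / 150
ACH = 0.96

0.96


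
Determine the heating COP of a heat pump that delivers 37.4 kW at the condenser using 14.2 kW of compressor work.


COP_hp = Q_cond / W
COP_hp = 37.4 / 14.2
COP_hp = 2.634

2.634


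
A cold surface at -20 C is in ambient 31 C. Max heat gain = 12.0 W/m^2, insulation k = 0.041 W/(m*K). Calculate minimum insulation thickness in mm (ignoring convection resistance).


dT = 31 - (-20) = 51 K
thickness = k * dT / q_max * 1000
thickness = 0.041 * 51 / 12.0 * 1000
thickness = 174.3 mm

174.3


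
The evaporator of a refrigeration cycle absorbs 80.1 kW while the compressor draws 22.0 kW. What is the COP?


COP = Q_evap / W
COP = 80.1 / 22.0
COP = 3.641

3.641


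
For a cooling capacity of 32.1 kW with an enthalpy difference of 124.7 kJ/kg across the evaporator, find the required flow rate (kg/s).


m_dot = Q / dh
m_dot = 32.1 / 124.7
m_dot = 0.2574 kg/s

0.2574


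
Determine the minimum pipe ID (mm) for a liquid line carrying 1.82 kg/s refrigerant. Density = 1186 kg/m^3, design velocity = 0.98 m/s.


A = m_dot / (rho * v) = 1.82 / (1186 * 0.98) = 0.001565887738 m^2
d = sqrt(4*A/pi) * 1000
d = 44.7 mm

44.7


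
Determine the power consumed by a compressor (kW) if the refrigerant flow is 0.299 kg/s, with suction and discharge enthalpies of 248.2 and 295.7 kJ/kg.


dh = 295.7 - 248.2 = 47.5 kJ/kg
W = m_dot * dh = 0.299 * 47.5 = 14.2 kW

14.2


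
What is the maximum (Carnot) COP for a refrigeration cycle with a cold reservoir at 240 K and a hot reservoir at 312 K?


dT = 312 - 240 = 72 K
COP_carnot = T_cold / dT = 240 / 72
COP_carnot = 3.333

3.333


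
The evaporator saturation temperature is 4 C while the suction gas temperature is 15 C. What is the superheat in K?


Superheat = T_suction - T_evap
Superheat = 15 - (4)
Superheat = 11 K

11


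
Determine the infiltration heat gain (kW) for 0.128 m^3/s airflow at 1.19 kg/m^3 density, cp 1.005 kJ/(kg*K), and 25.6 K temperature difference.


Q = V_dot * rho * cp * dT
Q = 0.128 * 1.19 * 1.005 * 25.6
Q = 3.919 kW

3.919


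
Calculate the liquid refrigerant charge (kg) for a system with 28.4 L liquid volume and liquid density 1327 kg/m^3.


Charge = V * rho / 1000
Charge = 28.4 * 1327 / 1000
Charge = 37.69 kg

37.69


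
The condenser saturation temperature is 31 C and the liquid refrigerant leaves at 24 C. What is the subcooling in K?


Subcooling = T_cond - T_liquid
Subcooling = 31 - 24
Subcooling = 7 K

7


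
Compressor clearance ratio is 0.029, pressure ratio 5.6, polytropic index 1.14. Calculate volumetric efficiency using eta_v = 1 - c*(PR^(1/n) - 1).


PR^(1/n) = 5.6^(1/1.14) = 4.53216056
eta_v = 1 - 0.029 * (4.53216056 - 1)
eta_v = 0.8976

0.8976


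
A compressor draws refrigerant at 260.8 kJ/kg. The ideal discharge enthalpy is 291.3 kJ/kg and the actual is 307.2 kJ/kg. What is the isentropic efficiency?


dh_ideal = 291.3 - 260.8 = 30.5 kJ/kg
dh_actual = 307.2 - 260.8 = 46.4 kJ/kg
eta_s = dh_ideal / dh_actual = 30.5 / 46.4
eta_s = 0.6573

0.6573


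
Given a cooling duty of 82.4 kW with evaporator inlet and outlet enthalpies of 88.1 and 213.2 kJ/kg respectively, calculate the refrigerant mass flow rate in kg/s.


dh = 213.2 - 88.1 = 125.1 kJ/kg
m_dot = Q / dh = 82.4 / 125.1 = 0.6587 kg/s

0.6587


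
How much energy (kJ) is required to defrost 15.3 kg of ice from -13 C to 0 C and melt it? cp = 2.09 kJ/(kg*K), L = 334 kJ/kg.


Sensible heat = cp * dT = 2.09 * 13 = 27.17 kJ/kg
Total per kg = 27.17 + 334 = 361.17 kJ/kg
Q = m * total = 15.3 * 361.17
Q = 5525.9 kJ

5525.9


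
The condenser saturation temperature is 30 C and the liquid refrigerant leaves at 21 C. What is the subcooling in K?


Subcooling = T_cond - T_liquid
Subcooling = 30 - 21
Subcooling = 9 K

9


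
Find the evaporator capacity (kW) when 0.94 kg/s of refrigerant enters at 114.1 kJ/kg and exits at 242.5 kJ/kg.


dh = 242.5 - 114.1 = 128.4 kJ/kg
Q_evap = m_dot * dh = 0.94 * 128.4
Q_evap = 120.7 kW

120.7


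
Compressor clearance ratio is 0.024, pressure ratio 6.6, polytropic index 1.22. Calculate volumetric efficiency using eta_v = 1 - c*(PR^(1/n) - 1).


PR^(1/n) = 6.6^(1/1.22) = 4.69631614
eta_v = 1 - 0.024 * (4.69631614 - 1)
eta_v = 0.9113

0.9113


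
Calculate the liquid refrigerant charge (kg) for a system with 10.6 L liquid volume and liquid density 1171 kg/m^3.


Charge = V * rho / 1000
Charge = 10.6 * 1171 / 1000
Charge = 12.41 kg

12.41


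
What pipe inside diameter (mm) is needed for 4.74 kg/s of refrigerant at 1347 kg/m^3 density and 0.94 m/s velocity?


A = m_dot / (rho * v) = 4.74 / (1347 * 0.94) = 0.003743543572 m^2
d = sqrt(4*A/pi) * 1000
d = 69.0 mm

69.0


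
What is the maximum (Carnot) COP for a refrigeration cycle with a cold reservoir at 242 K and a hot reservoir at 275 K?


dT = 275 - 242 = 33 K
COP_carnot = T_cold / dT = 242 / 33
COP_carnot = 7.333

7.333


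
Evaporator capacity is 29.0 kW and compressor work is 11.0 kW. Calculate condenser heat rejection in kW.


Q_cond = Q_evap + W
Q_cond = 29.0 + 11.0
Q_cond = 40.0 kW

40.0


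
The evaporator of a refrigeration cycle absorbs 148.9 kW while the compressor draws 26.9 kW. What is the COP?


COP = Q_evap / W
COP = 148.9 / 26.9
COP = 5.535

5.535


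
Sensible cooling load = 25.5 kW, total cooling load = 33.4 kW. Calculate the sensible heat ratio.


SHR = Q_sensible / Q_total
SHR = 25.5 / 33.4
SHR = 0.763

0.763


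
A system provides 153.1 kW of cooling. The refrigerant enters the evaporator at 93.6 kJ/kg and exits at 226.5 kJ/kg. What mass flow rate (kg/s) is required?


dh = 226.5 - 93.6 = 132.9 kJ/kg
m_dot = Q / dh = 153.1 / 132.9 = 1.152 kg/s

1.152


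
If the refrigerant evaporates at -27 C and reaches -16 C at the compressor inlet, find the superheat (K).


Superheat = T_suction - T_evap
Superheat = -16 - (-27)
Superheat = 11 K

11


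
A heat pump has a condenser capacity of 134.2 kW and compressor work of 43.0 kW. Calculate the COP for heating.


COP_hp = Q_cond / W
COP_hp = 134.2 / 43.0
COP_hp = 3.121

3.121


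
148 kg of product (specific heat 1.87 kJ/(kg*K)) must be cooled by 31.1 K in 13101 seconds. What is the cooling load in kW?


Q = m * cp * dT / t
Q = 148 * 1.87 * 31.1 / 13101
Q = 0.657 kW

0.657


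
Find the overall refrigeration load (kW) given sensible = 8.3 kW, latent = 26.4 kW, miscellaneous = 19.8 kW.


Q_total = Q_s + Q_l + Q_misc
Q_total = 8.3 + 26.4 + 19.8
Q_total = 54.5 kW

54.5


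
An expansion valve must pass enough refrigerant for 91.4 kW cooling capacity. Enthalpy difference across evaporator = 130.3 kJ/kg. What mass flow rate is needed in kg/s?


m_dot = Q / dh
m_dot = 91.4 / 130.3
m_dot = 0.7015 kg/s

0.7015


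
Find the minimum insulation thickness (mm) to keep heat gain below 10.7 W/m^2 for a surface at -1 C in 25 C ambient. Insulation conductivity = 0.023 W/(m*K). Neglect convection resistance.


dT = 25 - (-1) = 26 K
thickness = k * dT / q_max * 1000
thickness = 0.023 * 26 / 10.7 * 1000
thickness = 55.9 mm

55.9


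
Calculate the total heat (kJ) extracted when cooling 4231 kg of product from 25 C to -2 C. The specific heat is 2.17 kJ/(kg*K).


dT = 25 - (-2) = 27 K
Q = m * cp * dT = 4231 * 2.17 * 27
Q = 247894 kJ

247894


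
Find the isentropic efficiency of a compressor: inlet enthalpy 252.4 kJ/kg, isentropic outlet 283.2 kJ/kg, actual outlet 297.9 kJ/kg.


dh_ideal = 283.2 - 252.4 = 30.8 kJ/kg
dh_actual = 297.9 - 252.4 = 45.5 kJ/kg
eta_s = dh_ideal / dh_actual = 30.8 / 45.5
eta_s = 0.6769

0.6769


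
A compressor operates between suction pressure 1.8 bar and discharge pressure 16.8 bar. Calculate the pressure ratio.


PR = P_high / P_low
PR = 16.8 / 1.8
PR = 9.333

9.333


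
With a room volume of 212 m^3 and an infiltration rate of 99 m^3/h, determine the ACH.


ACH = flow / volume
ACH = 99 / 212
ACH = 0.467

0.467


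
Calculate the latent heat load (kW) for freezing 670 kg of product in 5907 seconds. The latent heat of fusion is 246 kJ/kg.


Q_lat = m * h_fg / t
Q_lat = 670 * 246 / 5907
Q_lat = 27.9 kW

27.9


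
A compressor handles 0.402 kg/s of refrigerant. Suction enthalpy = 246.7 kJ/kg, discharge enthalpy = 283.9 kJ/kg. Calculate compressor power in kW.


dh = 283.9 - 246.7 = 37.2 kJ/kg
W = m_dot * dh = 0.402 * 37.2 = 14.95 kW

14.95


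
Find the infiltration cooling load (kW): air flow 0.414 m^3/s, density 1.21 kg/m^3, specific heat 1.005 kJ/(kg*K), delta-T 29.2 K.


Q = V_dot * rho * cp * dT
Q = 0.414 * 1.21 * 1.005 * 29.2
Q = 14.701 kW

14.701


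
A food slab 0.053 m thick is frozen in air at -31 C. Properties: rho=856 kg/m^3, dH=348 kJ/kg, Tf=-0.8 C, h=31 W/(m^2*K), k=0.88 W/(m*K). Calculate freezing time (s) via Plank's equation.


dT = -0.8 - (-31) = 30.2 K
term1 = a/(2h) = 0.053/(2*31) = 0.0008548387097
term2 = a^2/(8k) = 0.053^2/(8*0.88) = 0.0003990056818
t = rho*dH*1000/dT * (term1 + term2)
t = 856*348*1000/30.2 * (0.0008548387097 + 0.0003990056818)
t = 12368 s

12368


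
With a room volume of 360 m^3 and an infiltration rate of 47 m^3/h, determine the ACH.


ACH = flow / volume
ACH = 47 / 360
ACH = 0.131

0.131


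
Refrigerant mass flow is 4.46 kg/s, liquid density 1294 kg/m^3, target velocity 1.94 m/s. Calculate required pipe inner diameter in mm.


A = m_dot / (rho * v) = 4.46 / (1294 * 1.94) = 0.001776637614 m^2
d = sqrt(4*A/pi) * 1000
d = 47.6 mm

47.6


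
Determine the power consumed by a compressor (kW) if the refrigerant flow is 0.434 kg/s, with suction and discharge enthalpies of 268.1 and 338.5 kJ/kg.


dh = 338.5 - 268.1 = 70.4 kJ/kg
W = m_dot * dh = 0.434 * 70.4 = 30.55 kW

30.55


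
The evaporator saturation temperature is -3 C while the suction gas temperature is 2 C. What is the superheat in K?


Superheat = T_suction - T_evap
Superheat = 2 - (-3)
Superheat = 5 K

5


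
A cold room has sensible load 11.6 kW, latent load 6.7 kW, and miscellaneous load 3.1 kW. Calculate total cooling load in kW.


Q_total = Q_s + Q_l + Q_misc
Q_total = 11.6 + 6.7 + 3.1
Q_total = 21.4 kW

21.4


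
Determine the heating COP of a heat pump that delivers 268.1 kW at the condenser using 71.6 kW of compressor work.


COP_hp = Q_cond / W
COP_hp = 268.1 / 71.6
COP_hp = 3.744

3.744


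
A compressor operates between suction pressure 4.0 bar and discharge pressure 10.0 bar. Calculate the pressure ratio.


PR = P_high / P_low
PR = 10.0 / 4.0
PR = 2.5

2.5


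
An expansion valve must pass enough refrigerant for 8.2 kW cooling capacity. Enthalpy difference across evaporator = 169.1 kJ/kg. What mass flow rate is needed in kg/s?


m_dot = Q / dh
m_dot = 8.2 / 169.1
m_dot = 0.0485 kg/s

0.0485


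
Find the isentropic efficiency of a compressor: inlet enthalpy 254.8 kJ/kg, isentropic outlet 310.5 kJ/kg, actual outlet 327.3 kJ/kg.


dh_ideal = 310.5 - 254.8 = 55.7 kJ/kg
dh_actual = 327.3 - 254.8 = 72.5 kJ/kg
eta_s = dh_ideal / dh_actual = 55.7 / 72.5
eta_s = 0.7683

0.7683


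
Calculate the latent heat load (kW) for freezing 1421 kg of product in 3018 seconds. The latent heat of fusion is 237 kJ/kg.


Q_lat = m * h_fg / t
Q_lat = 1421 * 237 / 3018
Q_lat = 111.59 kW

111.59


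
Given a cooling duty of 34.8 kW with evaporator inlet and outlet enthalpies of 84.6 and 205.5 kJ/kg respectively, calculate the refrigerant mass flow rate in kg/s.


dh = 205.5 - 84.6 = 120.9 kJ/kg
m_dot = Q / dh = 34.8 / 120.9 = 0.2878 kg/s

0.2878


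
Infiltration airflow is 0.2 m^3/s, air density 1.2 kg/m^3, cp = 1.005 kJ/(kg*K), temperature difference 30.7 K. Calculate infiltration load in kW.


Q = V_dot * rho * cp * dT
Q = 0.2 * 1.2 * 1.005 * 30.7
Q = 7.405 kW

7.405


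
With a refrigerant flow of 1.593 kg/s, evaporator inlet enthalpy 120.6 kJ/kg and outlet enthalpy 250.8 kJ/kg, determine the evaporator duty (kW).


dh = 250.8 - 120.6 = 130.2 kJ/kg
Q_evap = m_dot * dh = 1.593 * 130.2
Q_evap = 207.41 kW

207.41


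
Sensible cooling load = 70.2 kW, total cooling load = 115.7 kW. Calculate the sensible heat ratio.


SHR = Q_sensible / Q_total
SHR = 70.2 / 115.7
SHR = 0.607

0.607


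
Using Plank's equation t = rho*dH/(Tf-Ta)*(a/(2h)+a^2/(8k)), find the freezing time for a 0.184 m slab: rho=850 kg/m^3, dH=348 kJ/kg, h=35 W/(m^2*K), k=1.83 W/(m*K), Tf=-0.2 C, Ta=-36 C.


dT = -0.2 - (-36) = 35.8 K
term1 = a/(2h) = 0.184/(2*35) = 0.002628571429
term2 = a^2/(8k) = 0.184^2/(8*1.83) = 0.002312568306
t = rho*dH*1000/dT * (term1 + term2)
t = 850*348*1000/35.8 * (0.002628571429 + 0.002312568306)
t = 40827 s

40827


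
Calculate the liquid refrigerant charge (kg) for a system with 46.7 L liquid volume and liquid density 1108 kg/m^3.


Charge = V * rho / 1000
Charge = 46.7 * 1108 / 1000
Charge = 51.74 kg

51.74


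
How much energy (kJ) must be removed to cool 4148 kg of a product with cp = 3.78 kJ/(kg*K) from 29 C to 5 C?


dT = 29 - (5) = 24 K
Q = m * cp * dT = 4148 * 3.78 * 24
Q = 376307 kJ

376307


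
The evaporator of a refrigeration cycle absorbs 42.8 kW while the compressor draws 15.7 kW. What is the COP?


COP = Q_evap / W
COP = 42.8 / 15.7
COP = 2.726

2.726


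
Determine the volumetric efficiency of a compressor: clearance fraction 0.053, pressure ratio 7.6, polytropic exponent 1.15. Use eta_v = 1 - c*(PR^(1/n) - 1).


PR^(1/n) = 7.6^(1/1.15) = 5.83344171
eta_v = 1 - 0.053 * (5.83344171 - 1)
eta_v = 0.7438

0.7438


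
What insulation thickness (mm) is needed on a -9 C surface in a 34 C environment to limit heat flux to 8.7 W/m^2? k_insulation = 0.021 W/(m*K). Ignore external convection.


dT = 34 - (-9) = 43 K
thickness = k * dT / q_max * 1000
thickness = 0.021 * 43 / 8.7 * 1000
thickness = 103.8 mm

103.8


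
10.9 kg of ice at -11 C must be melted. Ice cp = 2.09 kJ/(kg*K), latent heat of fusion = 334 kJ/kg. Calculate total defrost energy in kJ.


Sensible heat = cp * dT = 2.09 * 11 = 22.99 kJ/kg
Total per kg = 22.99 + 334 = 356.99 kJ/kg
Q = m * total = 10.9 * 356.99
Q = 3891.2 kJ

3891.2


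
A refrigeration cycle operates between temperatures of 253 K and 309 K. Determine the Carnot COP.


dT = 309 - 253 = 56 K
COP_carnot = T_cold / dT = 253 / 56
COP_carnot = 4.518

4.518


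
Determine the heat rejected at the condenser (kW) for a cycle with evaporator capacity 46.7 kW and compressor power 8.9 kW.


Q_cond = Q_evap + W
Q_cond = 46.7 + 8.9
Q_cond = 55.6 kW

55.6


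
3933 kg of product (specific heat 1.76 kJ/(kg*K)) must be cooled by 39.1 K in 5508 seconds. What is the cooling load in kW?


Q = m * cp * dT / t
Q = 3933 * 1.76 * 39.1 / 5508
Q = 49.138 kW

49.138


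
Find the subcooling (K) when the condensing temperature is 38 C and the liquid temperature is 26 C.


Subcooling = T_cond - T_liquid
Subcooling = 38 - 26
Subcooling = 12 K

12


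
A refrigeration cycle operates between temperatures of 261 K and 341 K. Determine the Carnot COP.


dT = 341 - 261 = 80 K
COP_carnot = T_cold / dT = 261 / 80
COP_carnot = 3.263

3.263


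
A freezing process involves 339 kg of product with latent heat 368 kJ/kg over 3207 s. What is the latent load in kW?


Q_lat = m * h_fg / t
Q_lat = 339 * 368 / 3207
Q_lat = 38.9 kW

38.9


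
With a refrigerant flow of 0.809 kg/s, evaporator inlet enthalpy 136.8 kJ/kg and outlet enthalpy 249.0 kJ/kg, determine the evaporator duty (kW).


dh = 249.0 - 136.8 = 112.2 kJ/kg
Q_evap = m_dot * dh = 0.809 * 112.2
Q_evap = 90.77 kW

90.77


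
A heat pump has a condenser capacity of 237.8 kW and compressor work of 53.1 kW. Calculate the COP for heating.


COP_hp = Q_cond / W
COP_hp = 237.8 / 53.1
COP_hp = 4.478

4.478


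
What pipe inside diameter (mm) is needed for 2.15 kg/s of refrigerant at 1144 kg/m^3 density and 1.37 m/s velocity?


A = m_dot / (rho * v) = 2.15 / (1144 * 1.37) = 0.001371803379 m^2
d = sqrt(4*A/pi) * 1000
d = 41.8 mm

41.8


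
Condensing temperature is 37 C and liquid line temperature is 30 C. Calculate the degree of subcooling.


Subcooling = T_cond - T_liquid
Subcooling = 37 - 30
Subcooling = 7 K

7


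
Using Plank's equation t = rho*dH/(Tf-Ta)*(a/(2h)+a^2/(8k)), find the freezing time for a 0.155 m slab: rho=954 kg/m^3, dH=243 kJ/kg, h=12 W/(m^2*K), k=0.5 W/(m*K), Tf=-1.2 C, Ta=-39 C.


dT = -1.2 - (-39) = 37.8 K
term1 = a/(2h) = 0.155/(2*12) = 0.006458333333
term2 = a^2/(8k) = 0.155^2/(8*0.5) = 0.00600625
t = rho*dH*1000/dT * (term1 + term2)
t = 954*243*1000/37.8 * (0.006458333333 + 0.00600625)
t = 76444 s

76444


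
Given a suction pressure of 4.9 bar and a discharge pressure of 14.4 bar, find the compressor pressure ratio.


PR = P_high / P_low
PR = 14.4 / 4.9
PR = 2.939

2.939


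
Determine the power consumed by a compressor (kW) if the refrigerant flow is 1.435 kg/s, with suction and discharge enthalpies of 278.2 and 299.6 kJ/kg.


dh = 299.6 - 278.2 = 21.4 kJ/kg
W = m_dot * dh = 1.435 * 21.4 = 30.71 kW

30.71


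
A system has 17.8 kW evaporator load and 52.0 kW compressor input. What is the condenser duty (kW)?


Q_cond = Q_evap + W
Q_cond = 17.8 + 52.0
Q_cond = 69.8 kW

69.8


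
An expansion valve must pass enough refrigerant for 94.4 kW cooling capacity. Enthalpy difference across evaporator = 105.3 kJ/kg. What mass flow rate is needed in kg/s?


m_dot = Q / dh
m_dot = 94.4 / 105.3
m_dot = 0.8965 kg/s

0.8965


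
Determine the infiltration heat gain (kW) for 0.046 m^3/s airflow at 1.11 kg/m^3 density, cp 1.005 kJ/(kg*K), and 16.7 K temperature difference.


Q = V_dot * rho * cp * dT
Q = 0.046 * 1.11 * 1.005 * 16.7
Q = 0.857 kW

0.857


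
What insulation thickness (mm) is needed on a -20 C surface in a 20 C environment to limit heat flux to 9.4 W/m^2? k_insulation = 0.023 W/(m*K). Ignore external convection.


dT = 20 - (-20) = 40 K
thickness = k * dT / q_max * 1000
thickness = 0.023 * 40 / 9.4 * 1000
thickness = 97.9 mm

97.9


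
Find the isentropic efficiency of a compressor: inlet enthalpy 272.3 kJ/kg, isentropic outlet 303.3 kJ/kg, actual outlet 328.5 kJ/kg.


dh_ideal = 303.3 - 272.3 = 31.0 kJ/kg
dh_actual = 328.5 - 272.3 = 56.2 kJ/kg
eta_s = dh_ideal / dh_actual = 31.0 / 56.2
eta_s = 0.5516

0.5516


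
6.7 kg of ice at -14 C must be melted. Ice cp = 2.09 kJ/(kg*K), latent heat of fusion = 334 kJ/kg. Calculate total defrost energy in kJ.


Sensible heat = cp * dT = 2.09 * 14 = 29.26 kJ/kg
Total per kg = 29.26 + 334 = 363.26 kJ/kg
Q = m * total = 6.7 * 363.26
Q = 2433.8 kJ

2433.8


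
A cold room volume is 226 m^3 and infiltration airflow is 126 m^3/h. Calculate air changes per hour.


ACH = flow / volume
ACH = 126 / 226
ACH = 0.558

0.558


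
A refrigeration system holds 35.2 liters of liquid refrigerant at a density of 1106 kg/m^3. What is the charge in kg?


Charge = V * rho / 1000
Charge = 35.2 * 1106 / 1000
Charge = 38.93 kg

38.93


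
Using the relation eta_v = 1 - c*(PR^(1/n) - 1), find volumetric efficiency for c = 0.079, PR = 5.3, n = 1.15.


PR^(1/n) = 5.3^(1/1.15) = 4.26388128
eta_v = 1 - 0.079 * (4.26388128 - 1)
eta_v = 0.7422

0.7422


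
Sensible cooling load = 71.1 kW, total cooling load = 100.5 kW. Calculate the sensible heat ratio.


SHR = Q_sensible / Q_total
SHR = 71.1 / 100.5
SHR = 0.707

0.707


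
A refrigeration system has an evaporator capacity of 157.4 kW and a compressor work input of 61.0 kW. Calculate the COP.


COP = Q_evap / W
COP = 157.4 / 61.0
COP = 2.58

2.58


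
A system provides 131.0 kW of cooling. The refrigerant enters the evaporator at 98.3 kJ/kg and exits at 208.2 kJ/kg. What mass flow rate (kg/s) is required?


dh = 208.2 - 98.3 = 109.9 kJ/kg
m_dot = Q / dh = 131.0 / 109.9 = 1.192 kg/s

1.192


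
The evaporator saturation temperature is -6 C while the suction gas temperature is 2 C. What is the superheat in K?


Superheat = T_suction - T_evap
Superheat = 2 - (-6)
Superheat = 8 K

8


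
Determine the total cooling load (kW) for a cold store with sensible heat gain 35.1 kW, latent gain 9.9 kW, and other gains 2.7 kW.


Q_total = Q_s + Q_l + Q_misc
Q_total = 35.1 + 9.9 + 2.7
Q_total = 47.7 kW

47.7


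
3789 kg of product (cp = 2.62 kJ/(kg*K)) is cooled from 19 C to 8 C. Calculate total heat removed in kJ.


dT = 19 - (8) = 11 K
Q = m * cp * dT = 3789 * 2.62 * 11
Q = 109199 kJ

109199


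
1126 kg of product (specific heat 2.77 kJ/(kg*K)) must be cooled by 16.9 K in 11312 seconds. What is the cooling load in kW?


Q = m * cp * dT / t
Q = 1126 * 2.77 * 16.9 / 11312
Q = 4.66 kW

4.66


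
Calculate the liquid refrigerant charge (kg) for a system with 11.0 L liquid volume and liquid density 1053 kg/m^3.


Charge = V * rho / 1000
Charge = 11.0 * 1053 / 1000
Charge = 11.58 kg

11.58


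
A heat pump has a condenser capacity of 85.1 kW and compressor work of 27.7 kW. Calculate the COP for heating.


COP_hp = Q_cond / W
COP_hp = 85.1 / 27.7
COP_hp = 3.072

3.072


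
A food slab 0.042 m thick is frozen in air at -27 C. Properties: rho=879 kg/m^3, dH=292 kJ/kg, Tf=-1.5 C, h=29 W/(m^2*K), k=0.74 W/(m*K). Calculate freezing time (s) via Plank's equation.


dT = -1.5 - (-27) = 25.5 K
term1 = a/(2h) = 0.042/(2*29) = 0.000724137931
term2 = a^2/(8k) = 0.042^2/(8*0.74) = 0.000297972973
t = rho*dH*1000/dT * (term1 + term2)
t = 879*292*1000/25.5 * (0.000724137931 + 0.000297972973)
t = 10288 s

10288


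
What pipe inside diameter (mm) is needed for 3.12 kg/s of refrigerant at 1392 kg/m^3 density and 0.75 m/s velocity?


A = m_dot / (rho * v) = 3.12 / (1392 * 0.75) = 0.002988505747 m^2
d = sqrt(4*A/pi) * 1000
d = 61.7 mm

61.7


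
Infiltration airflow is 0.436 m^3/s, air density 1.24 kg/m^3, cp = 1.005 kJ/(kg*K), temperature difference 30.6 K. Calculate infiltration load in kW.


Q = V_dot * rho * cp * dT
Q = 0.436 * 1.24 * 1.005 * 30.6
Q = 16.626 kW

16.626


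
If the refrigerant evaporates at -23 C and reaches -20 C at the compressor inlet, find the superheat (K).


Superheat = T_suction - T_evap
Superheat = -20 - (-23)
Superheat = 3 K

3


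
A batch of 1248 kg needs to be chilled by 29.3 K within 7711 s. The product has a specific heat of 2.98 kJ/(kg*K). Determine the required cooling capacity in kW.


Q = m * cp * dT / t
Q = 1248 * 2.98 * 29.3 / 7711
Q = 14.131 kW

14.131


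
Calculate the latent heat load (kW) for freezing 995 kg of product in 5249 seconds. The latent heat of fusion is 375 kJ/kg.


Q_lat = m * h_fg / t
Q_lat = 995 * 375 / 5249
Q_lat = 71.08 kW

71.08


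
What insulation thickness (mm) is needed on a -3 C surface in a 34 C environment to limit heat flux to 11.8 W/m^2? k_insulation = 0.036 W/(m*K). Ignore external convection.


dT = 34 - (-3) = 37 K
thickness = k * dT / q_max * 1000
thickness = 0.036 * 37 / 11.8 * 1000
thickness = 112.9 mm

112.9


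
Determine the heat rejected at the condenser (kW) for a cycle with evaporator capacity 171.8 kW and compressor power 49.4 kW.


Q_cond = Q_evap + W
Q_cond = 171.8 + 49.4
Q_cond = 221.2 kW

221.2


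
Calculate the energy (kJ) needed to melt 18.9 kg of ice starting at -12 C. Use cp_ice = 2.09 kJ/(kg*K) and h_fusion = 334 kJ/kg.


Sensible heat = cp * dT = 2.09 * 12 = 25.08 kJ/kg
Total per kg = 25.08 + 334 = 359.08 kJ/kg
Q = m * total = 18.9 * 359.08
Q = 6786.6 kJ

6786.6


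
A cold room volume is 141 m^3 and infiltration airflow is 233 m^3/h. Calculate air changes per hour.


ACH = flow / volume
ACH = 233 / 141
ACH = 1.652

1.652


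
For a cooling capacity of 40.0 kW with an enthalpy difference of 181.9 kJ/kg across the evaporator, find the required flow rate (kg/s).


m_dot = Q / dh
m_dot = 40.0 / 181.9
m_dot = 0.2199 kg/s

0.2199


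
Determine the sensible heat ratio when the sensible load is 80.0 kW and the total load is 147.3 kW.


SHR = Q_sensible / Q_total
SHR = 80.0 / 147.3
SHR = 0.543

0.543


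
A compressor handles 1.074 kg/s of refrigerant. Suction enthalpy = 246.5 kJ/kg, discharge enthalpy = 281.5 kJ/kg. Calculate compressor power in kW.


dh = 281.5 - 246.5 = 35.0 kJ/kg
W = m_dot * dh = 1.074 * 35.0 = 37.59 kW

37.59


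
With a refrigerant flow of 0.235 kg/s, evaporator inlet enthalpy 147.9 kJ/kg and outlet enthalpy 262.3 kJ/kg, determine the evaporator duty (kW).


dh = 262.3 - 147.9 = 114.4 kJ/kg
Q_evap = m_dot * dh = 0.235 * 114.4
Q_evap = 26.88 kW

26.88


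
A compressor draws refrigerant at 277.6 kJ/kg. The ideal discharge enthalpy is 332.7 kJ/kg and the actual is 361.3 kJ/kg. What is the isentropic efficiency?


dh_ideal = 332.7 - 277.6 = 55.1 kJ/kg
dh_actual = 361.3 - 277.6 = 83.7 kJ/kg
eta_s = dh_ideal / dh_actual = 55.1 / 83.7
eta_s = 0.6583

0.6583


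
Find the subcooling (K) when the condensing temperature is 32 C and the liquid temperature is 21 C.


Subcooling = T_cond - T_liquid
Subcooling = 32 - 21
Subcooling = 11 K

11


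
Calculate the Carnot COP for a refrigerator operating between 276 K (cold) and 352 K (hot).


dT = 352 - 276 = 76 K
COP_carnot = T_cold / dT = 276 / 76
COP_carnot = 3.632

3.632


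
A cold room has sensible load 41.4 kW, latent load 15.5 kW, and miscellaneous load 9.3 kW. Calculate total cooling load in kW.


Q_total = Q_s + Q_l + Q_misc
Q_total = 41.4 + 15.5 + 9.3
Q_total = 66.2 kW

66.2


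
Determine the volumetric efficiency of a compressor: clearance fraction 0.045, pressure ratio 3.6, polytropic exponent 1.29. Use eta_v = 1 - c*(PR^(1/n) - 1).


PR^(1/n) = 3.6^(1/1.29) = 2.69924465
eta_v = 1 - 0.045 * (2.69924465 - 1)
eta_v = 0.9235

0.9235
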